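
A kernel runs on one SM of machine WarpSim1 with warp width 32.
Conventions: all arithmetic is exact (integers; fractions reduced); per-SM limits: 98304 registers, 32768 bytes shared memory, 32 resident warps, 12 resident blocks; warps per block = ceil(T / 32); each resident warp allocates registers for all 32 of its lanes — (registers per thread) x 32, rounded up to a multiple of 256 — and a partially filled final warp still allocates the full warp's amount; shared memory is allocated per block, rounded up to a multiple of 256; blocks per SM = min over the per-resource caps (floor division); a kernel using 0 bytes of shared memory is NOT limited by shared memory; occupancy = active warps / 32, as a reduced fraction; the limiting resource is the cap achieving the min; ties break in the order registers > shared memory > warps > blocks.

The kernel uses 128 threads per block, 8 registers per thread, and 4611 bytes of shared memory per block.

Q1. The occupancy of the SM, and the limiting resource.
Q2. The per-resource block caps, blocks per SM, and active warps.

Answer: occupancy 3/4, limited by shared memory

registers: 96 blocks
shared memory: 6 blocks
warps: 8 blocks
blocks: 12 blocks

Answer: 6 blocks, 24 active warps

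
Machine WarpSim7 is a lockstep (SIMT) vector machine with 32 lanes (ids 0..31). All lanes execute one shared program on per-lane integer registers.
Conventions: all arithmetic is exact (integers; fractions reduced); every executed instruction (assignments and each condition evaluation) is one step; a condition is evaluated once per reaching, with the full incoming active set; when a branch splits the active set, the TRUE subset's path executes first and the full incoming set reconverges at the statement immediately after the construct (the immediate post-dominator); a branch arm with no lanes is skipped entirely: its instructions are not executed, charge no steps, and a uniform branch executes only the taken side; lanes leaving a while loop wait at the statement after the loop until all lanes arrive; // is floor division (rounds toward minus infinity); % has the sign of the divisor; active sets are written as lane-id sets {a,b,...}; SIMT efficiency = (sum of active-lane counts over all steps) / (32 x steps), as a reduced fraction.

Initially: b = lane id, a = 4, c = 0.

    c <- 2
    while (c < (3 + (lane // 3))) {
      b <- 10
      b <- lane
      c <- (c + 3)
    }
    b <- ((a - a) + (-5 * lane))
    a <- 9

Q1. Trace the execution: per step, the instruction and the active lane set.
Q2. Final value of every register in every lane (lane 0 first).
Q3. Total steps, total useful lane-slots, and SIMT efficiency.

step 0: c <- 2                       {0,1,2,3,4,5,6,7,8,9,10,11,12,13,14,15,16,17,18,19,20,21,22,23,24,25,26,27,28,29,30,31}
step 1: eval (c < (3 + (lane // 3))) {0,1,2,3,4,5,6,7,8,9,10,11,12,13,14,15,16,17,18,19,20,21,22,23,24,25,26,27,28,29,30,31}
step 2: b <- 10                      {0,1,2,3,4,5,6,7,8,9,10,11,12,13,14,15,16,17,18,19,20,21,22,23,24,25,26,27,28,29,30,31}
step 3: b <- lane                    {0,1,2,3,4,5,6,7,8,9,10,11,12,13,14,15,16,17,18,19,20,21,22,23,24,25,26,27,28,29,30,31}
step 4: c <- (c + 3)                 {0,1,2,3,4,5,6,7,8,9,10,11,12,13,14,15,16,17,18,19,20,21,22,23,24,25,26,27,28,29,30,31}
step 5: eval (c < (3 + (lane // 3))) {0,1,2,3,4,5,6,7,8,9,10,11,12,13,14,15,16,17,18,19,20,21,22,23,24,25,26,27,28,29,30,31}
step 6: b <- 10                      {9,10,11,12,13,14,15,16,17,18,19,20,21,22,23,24,25,26,27,28,29,30,31}
step 7: b <- lane                    {9,10,11,12,13,14,15,16,17,18,19,20,21,22,23,24,25,26,27,28,29,30,31}
step 8: c <- (c + 3)                 {9,10,11,12,13,14,15,16,17,18,19,20,21,22,23,24,25,26,27,28,29,30,31}
step 9: eval (c < (3 + (lane // 3))) {9,10,11,12,13,14,15,16,17,18,19,20,21,22,23,24,25,26,27,28,29,30,31}
step 10: b <- 10                      {18,19,20,21,22,23,24,25,26,27,28,29,30,31}
step 11: b <- lane                    {18,19,20,21,22,23,24,25,26,27,28,29,30,31}
step 12: c <- (c + 3)                 {18,19,20,21,22,23,24,25,26,27,28,29,30,31}
step 13: eval (c < (3 + (lane // 3))) {18,19,20,21,22,23,24,25,26,27,28,29,30,31}
step 14: b <- 10                      {27,28,29,30,31}
step 15: b <- lane                    {27,28,29,30,31}
step 16: c <- (c + 3)                 {27,28,29,30,31}
step 17: eval (c < (3 + (lane // 3))) {27,28,29,30,31}
step 18: b <- ((a - a) + (-5 * lane)) {0,1,2,3,4,5,6,7,8,9,10,11,12,13,14,15,16,17,18,19,20,21,22,23,24,25,26,27,28,29,30,31}
step 19: a <- 9                       {0,1,2,3,4,5,6,7,8,9,10,11,12,13,14,15,16,17,18,19,20,21,22,23,24,25,26,27,28,29,30,31}

Answer: 20 steps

b: 0,-5,-10,-15,-20,-25,-30,-35,-40,-45,-50,-55,-60,-65,-70,-75,-80,-85,-90,-95,-100,-105,-110,-115,-120,-125,-130,-135,-140,-145,-150,-155
a: 9,9,9,9,9,9,9,9,9,9,9,9,9,9,9,9,9,9,9,9,9,9,9,9,9,9,9,9,9,9,9,9
c: 5,5,5,5,5,5,5,5,5,8,8,8,8,8,8,8,8,8,11,11,11,11,11,11,11,11,11,14,14,14,14,14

steps = 20; useful = 424; efficiency = 424/640 = 53/80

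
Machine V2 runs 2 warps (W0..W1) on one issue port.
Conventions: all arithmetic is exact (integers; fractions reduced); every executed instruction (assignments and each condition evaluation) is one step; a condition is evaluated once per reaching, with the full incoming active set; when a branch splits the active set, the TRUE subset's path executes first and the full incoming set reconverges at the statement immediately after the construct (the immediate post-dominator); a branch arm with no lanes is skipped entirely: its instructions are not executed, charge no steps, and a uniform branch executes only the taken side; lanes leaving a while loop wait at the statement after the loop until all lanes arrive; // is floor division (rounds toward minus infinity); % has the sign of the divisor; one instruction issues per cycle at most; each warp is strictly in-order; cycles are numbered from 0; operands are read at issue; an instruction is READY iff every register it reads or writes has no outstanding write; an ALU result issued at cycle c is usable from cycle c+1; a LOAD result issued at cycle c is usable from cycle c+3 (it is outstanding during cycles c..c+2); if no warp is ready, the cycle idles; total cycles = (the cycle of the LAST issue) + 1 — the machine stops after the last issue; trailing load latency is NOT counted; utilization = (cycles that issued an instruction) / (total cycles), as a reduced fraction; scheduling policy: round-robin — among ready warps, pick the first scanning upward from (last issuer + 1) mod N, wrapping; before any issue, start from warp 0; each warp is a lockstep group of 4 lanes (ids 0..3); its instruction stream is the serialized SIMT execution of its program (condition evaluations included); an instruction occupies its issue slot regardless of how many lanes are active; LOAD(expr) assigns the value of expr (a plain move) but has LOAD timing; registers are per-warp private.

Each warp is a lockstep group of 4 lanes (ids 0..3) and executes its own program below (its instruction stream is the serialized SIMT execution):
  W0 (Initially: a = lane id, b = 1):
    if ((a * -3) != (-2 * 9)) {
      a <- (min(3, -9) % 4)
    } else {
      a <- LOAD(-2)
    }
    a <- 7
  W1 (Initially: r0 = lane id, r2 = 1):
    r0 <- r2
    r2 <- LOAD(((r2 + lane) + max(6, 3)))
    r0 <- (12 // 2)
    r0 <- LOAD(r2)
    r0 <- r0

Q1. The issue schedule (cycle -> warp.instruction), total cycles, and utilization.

cycle 0: W0.I0
cycle 1: W1.I0
cycle 2: W0.I1
cycle 3: W1.I1
cycle 4: W0.I2
cycle 5: W1.I2
cycle 6: W1.I3
cycle 7: idle
cycle 8: idle
cycle 9: W1.I4

Answer: 10 cycles, utilization 4/5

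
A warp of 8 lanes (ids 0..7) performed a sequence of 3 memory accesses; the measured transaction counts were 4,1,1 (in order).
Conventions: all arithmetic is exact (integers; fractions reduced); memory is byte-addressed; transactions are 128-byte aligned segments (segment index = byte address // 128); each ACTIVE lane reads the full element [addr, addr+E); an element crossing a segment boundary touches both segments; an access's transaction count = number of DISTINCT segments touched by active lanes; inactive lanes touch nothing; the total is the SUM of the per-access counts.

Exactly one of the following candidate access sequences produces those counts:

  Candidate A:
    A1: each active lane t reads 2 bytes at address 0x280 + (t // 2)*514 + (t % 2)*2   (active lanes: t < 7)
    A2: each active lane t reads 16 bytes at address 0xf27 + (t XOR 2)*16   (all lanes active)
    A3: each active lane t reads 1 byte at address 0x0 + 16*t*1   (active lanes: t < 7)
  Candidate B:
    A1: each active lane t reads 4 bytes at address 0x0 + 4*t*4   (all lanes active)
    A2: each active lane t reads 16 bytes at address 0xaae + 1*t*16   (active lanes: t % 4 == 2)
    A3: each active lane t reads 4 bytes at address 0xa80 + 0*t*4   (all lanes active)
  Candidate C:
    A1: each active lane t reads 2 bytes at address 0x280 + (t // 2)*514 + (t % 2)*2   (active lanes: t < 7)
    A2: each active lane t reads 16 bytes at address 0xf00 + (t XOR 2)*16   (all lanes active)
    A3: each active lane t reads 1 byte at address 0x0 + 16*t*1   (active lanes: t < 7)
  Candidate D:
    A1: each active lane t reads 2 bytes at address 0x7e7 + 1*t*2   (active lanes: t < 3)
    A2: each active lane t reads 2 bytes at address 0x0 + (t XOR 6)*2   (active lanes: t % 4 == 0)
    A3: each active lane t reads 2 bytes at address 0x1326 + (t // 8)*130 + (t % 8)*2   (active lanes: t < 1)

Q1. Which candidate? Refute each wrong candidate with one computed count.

A: A2 gives 2 transactions, not 1
B: A1 gives 1 transaction, not 4
D: A1 gives 1 transaction, not 4
C: all counts match (4,1,1)

Answer: C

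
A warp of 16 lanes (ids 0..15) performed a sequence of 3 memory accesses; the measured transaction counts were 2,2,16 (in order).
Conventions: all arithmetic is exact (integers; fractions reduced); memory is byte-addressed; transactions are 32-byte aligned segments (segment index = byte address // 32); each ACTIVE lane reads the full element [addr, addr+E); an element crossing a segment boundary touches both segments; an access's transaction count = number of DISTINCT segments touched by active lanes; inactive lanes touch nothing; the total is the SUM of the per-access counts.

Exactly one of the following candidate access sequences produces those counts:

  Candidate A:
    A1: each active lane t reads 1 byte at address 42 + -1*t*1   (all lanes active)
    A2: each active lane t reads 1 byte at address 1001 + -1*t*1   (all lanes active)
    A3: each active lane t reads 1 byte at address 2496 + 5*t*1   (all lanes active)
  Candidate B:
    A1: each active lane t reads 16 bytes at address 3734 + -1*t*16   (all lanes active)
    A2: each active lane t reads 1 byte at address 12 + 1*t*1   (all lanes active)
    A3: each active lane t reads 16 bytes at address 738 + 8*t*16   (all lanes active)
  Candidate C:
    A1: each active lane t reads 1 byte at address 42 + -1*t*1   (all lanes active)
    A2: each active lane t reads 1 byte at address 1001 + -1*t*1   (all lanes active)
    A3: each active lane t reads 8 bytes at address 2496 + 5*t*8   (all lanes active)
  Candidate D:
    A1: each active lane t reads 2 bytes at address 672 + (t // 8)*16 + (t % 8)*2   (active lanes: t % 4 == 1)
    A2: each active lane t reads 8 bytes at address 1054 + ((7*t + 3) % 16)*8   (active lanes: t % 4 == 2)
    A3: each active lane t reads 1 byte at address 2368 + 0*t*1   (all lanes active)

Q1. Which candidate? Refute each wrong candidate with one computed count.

A: A3 gives 3 transactions, not 16
B: A1 gives 9 transactions, not 2
D: A1 gives 1 transaction, not 2
C: all counts match (2,2,16)

Answer: C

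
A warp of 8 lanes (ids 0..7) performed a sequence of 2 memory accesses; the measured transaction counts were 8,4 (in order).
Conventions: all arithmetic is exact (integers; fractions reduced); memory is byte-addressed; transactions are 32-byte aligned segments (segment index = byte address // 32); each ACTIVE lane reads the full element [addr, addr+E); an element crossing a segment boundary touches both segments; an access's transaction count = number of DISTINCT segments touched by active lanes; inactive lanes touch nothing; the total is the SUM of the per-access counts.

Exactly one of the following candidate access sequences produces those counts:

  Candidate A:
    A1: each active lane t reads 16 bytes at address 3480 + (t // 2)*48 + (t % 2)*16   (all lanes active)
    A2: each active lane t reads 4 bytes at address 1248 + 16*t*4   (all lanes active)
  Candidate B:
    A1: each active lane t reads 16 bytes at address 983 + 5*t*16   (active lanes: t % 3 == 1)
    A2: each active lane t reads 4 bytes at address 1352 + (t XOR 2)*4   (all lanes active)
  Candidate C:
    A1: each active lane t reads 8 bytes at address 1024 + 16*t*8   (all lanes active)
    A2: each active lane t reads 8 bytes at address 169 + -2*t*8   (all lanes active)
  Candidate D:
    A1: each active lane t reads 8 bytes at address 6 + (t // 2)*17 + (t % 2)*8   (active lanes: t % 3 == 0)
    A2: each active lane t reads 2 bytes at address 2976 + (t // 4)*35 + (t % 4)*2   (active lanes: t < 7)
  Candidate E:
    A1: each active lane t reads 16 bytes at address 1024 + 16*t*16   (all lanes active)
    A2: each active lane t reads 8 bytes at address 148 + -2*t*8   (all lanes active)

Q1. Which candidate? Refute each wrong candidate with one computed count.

A: A1 gives 7 transactions, not 8
B: A1 gives 4 transactions, not 8
C: A2 gives 5 transactions, not 4
D: A1 gives 3 transactions, not 8
E: all counts match (8,4)

Answer: E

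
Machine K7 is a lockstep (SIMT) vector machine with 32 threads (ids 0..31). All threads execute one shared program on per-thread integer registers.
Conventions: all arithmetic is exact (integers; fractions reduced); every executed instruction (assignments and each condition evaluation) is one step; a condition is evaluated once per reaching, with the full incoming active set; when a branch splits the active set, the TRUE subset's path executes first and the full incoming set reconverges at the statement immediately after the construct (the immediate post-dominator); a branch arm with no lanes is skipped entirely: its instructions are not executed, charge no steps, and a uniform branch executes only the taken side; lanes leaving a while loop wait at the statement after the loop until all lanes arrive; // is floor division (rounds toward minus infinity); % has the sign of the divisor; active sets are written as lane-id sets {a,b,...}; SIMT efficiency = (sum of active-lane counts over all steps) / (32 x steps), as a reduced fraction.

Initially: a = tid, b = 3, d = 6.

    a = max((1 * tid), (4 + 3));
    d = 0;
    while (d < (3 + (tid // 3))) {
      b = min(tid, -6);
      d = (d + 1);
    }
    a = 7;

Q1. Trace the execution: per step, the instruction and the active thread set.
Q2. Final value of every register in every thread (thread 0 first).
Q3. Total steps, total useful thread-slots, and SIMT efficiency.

step 0: a <- max((1 * tid), (4 + 3)) {0,1,2,3,4,5,6,7,8,9,10,11,12,13,14,15,16,17,18,19,20,21,22,23,24,25,26,27,28,29,30,31}
step 1: d <- 0                       {0,1,2,3,4,5,6,7,8,9,10,11,12,13,14,15,16,17,18,19,20,21,22,23,24,25,26,27,28,29,30,31}
step 2: eval (d < (3 + (tid // 3)))  {0,1,2,3,4,5,6,7,8,9,10,11,12,13,14,15,16,17,18,19,20,21,22,23,24,25,26,27,28,29,30,31}
step 3: b <- min(tid, -6)            {0,1,2,3,4,5,6,7,8,9,10,11,12,13,14,15,16,17,18,19,20,21,22,23,24,25,26,27,28,29,30,31}
step 4: d <- (d + 1)                 {0,1,2,3,4,5,6,7,8,9,10,11,12,13,14,15,16,17,18,19,20,21,22,23,24,25,26,27,28,29,30,31}
step 5: eval (d < (3 + (tid // 3)))  {0,1,2,3,4,5,6,7,8,9,10,11,12,13,14,15,16,17,18,19,20,21,22,23,24,25,26,27,28,29,30,31}
step 6: b <- min(tid, -6)            {0,1,2,3,4,5,6,7,8,9,10,11,12,13,14,15,16,17,18,19,20,21,22,23,24,25,26,27,28,29,30,31}
step 7: d <- (d + 1)                 {0,1,2,3,4,5,6,7,8,9,10,11,12,13,14,15,16,17,18,19,20,21,22,23,24,25,26,27,28,29,30,31}
step 8: eval (d < (3 + (tid // 3)))  {0,1,2,3,4,5,6,7,8,9,10,11,12,13,14,15,16,17,18,19,20,21,22,23,24,25,26,27,28,29,30,31}
step 9: b <- min(tid, -6)            {0,1,2,3,4,5,6,7,8,9,10,11,12,13,14,15,16,17,18,19,20,21,22,23,24,25,26,27,28,29,30,31}
step 10: d <- (d + 1)                 {0,1,2,3,4,5,6,7,8,9,10,11,12,13,14,15,16,17,18,19,20,21,22,23,24,25,26,27,28,29,30,31}
step 11: eval (d < (3 + (tid // 3)))  {0,1,2,3,4,5,6,7,8,9,10,11,12,13,14,15,16,17,18,19,20,21,22,23,24,25,26,27,28,29,30,31}
step 12: b <- min(tid, -6)            {3,4,5,6,7,8,9,10,11,12,13,14,15,16,17,18,19,20,21,22,23,24,25,26,27,28,29,30,31}
step 13: d <- (d + 1)                 {3,4,5,6,7,8,9,10,11,12,13,14,15,16,17,18,19,20,21,22,23,24,25,26,27,28,29,30,31}
step 14: eval (d < (3 + (tid // 3)))  {3,4,5,6,7,8,9,10,11,12,13,14,15,16,17,18,19,20,21,22,23,24,25,26,27,28,29,30,31}
step 15: b <- min(tid, -6)            {6,7,8,9,10,11,12,13,14,15,16,17,18,19,20,21,22,23,24,25,26,27,28,29,30,31}
step 16: d <- (d + 1)                 {6,7,8,9,10,11,12,13,14,15,16,17,18,19,20,21,22,23,24,25,26,27,28,29,30,31}
step 17: eval (d < (3 + (tid // 3)))  {6,7,8,9,10,11,12,13,14,15,16,17,18,19,20,21,22,23,24,25,26,27,28,29,30,31}
step 18: b <- min(tid, -6)            {9,10,11,12,13,14,15,16,17,18,19,20,21,22,23,24,25,26,27,28,29,30,31}
step 19: d <- (d + 1)                 {9,10,11,12,13,14,15,16,17,18,19,20,21,22,23,24,25,26,27,28,29,30,31}
step 20: eval (d < (3 + (tid // 3)))  {9,10,11,12,13,14,15,16,17,18,19,20,21,22,23,24,25,26,27,28,29,30,31}
step 21: b <- min(tid, -6)            {12,13,14,15,16,17,18,19,20,21,22,23,24,25,26,27,28,29,30,31}
step 22: d <- (d + 1)                 {12,13,14,15,16,17,18,19,20,21,22,23,24,25,26,27,28,29,30,31}
step 23: eval (d < (3 + (tid // 3)))  {12,13,14,15,16,17,18,19,20,21,22,23,24,25,26,27,28,29,30,31}
step 24: b <- min(tid, -6)            {15,16,17,18,19,20,21,22,23,24,25,26,27,28,29,30,31}
step 25: d <- (d + 1)                 {15,16,17,18,19,20,21,22,23,24,25,26,27,28,29,30,31}
step 26: eval (d < (3 + (tid // 3)))  {15,16,17,18,19,20,21,22,23,24,25,26,27,28,29,30,31}
step 27: b <- min(tid, -6)            {18,19,20,21,22,23,24,25,26,27,28,29,30,31}
step 28: d <- (d + 1)                 {18,19,20,21,22,23,24,25,26,27,28,29,30,31}
step 29: eval (d < (3 + (tid // 3)))  {18,19,20,21,22,23,24,25,26,27,28,29,30,31}
step 30: b <- min(tid, -6)            {21,22,23,24,25,26,27,28,29,30,31}
step 31: d <- (d + 1)                 {21,22,23,24,25,26,27,28,29,30,31}
step 32: eval (d < (3 + (tid // 3)))  {21,22,23,24,25,26,27,28,29,30,31}
step 33: b <- min(tid, -6)            {24,25,26,27,28,29,30,31}
step 34: d <- (d + 1)                 {24,25,26,27,28,29,30,31}
step 35: eval (d < (3 + (tid // 3)))  {24,25,26,27,28,29,30,31}
step 36: b <- min(tid, -6)            {27,28,29,30,31}
step 37: d <- (d + 1)                 {27,28,29,30,31}
step 38: eval (d < (3 + (tid // 3)))  {27,28,29,30,31}
step 39: b <- min(tid, -6)            {30,31}
step 40: d <- (d + 1)                 {30,31}
step 41: eval (d < (3 + (tid // 3)))  {30,31}
step 42: a <- 7                       {0,1,2,3,4,5,6,7,8,9,10,11,12,13,14,15,16,17,18,19,20,21,22,23,24,25,26,27,28,29,30,31}

Answer: 43 steps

a: 7,7,7,7,7,7,7,7,7,7,7,7,7,7,7,7,7,7,7,7,7,7,7,7,7,7,7,7,7,7,7,7
b: -6,-6,-6,-6,-6,-6,-6,-6,-6,-6,-6,-6,-6,-6,-6,-6,-6,-6,-6,-6,-6,-6,-6,-6,-6,-6,-6,-6,-6,-6,-6,-6
d: 3,3,3,4,4,4,5,5,5,6,6,6,7,7,7,8,8,8,9,9,9,10,10,10,11,11,11,12,12,12,13,13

steps = 43; useful = 881; efficiency = 881/1376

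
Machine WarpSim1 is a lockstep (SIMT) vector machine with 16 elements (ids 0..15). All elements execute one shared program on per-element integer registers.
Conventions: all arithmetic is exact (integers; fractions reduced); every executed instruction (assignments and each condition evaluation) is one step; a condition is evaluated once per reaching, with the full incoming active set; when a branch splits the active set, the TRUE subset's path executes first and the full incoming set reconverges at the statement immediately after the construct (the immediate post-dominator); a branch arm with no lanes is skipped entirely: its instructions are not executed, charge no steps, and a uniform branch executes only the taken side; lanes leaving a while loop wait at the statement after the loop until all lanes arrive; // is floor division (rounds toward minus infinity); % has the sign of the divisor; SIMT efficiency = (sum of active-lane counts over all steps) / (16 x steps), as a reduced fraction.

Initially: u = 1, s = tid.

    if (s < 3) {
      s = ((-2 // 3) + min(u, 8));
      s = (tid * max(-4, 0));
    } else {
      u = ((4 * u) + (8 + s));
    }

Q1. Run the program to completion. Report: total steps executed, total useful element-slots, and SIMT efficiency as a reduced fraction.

Answer: 4 steps, 35 useful, 35/64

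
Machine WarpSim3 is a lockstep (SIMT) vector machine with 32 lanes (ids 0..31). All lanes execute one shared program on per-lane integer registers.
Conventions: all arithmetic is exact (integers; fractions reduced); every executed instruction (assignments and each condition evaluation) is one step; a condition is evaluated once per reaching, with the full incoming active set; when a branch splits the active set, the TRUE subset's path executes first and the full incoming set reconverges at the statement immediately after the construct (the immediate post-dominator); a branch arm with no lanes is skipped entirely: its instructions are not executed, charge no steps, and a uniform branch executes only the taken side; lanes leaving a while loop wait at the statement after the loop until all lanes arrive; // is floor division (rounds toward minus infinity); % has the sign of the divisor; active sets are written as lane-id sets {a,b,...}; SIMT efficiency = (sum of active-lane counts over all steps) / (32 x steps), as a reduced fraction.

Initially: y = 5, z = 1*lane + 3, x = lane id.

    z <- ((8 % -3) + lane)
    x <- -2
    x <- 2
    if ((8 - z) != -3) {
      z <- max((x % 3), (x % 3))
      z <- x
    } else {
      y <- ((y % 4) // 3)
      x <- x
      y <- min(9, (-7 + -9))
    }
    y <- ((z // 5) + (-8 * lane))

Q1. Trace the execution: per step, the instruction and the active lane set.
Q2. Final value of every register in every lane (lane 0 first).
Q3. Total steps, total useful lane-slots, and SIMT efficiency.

step 0: z <- ((8 % -3) + lane)       {0,1,2,3,4,5,6,7,8,9,10,11,12,13,14,15,16,17,18,19,20,21,22,23,24,25,26,27,28,29,30,31}
step 1: x <- -2                      {0,1,2,3,4,5,6,7,8,9,10,11,12,13,14,15,16,17,18,19,20,21,22,23,24,25,26,27,28,29,30,31}
step 2: x <- 2                       {0,1,2,3,4,5,6,7,8,9,10,11,12,13,14,15,16,17,18,19,20,21,22,23,24,25,26,27,28,29,30,31}
step 3: eval ((8 - z) != -3)         {0,1,2,3,4,5,6,7,8,9,10,11,12,13,14,15,16,17,18,19,20,21,22,23,24,25,26,27,28,29,30,31}
step 4: z <- max((x % 3), (x % 3))   {0,1,2,3,4,5,6,7,8,9,10,11,13,14,15,16,17,18,19,20,21,22,23,24,25,26,27,28,29,30,31}
step 5: z <- x                       {0,1,2,3,4,5,6,7,8,9,10,11,13,14,15,16,17,18,19,20,21,22,23,24,25,26,27,28,29,30,31}
step 6: y <- ((y % 4) // 3)          {12}
step 7: x <- x                       {12}
step 8: y <- min(9, (-7 + -9))       {12}
step 9: y <- ((z // 5) + (-8 * lane)) {0,1,2,3,4,5,6,7,8,9,10,11,12,13,14,15,16,17,18,19,20,21,22,23,24,25,26,27,28,29,30,31}

Answer: 10 steps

y: 0,-8,-16,-24,-32,-40,-48,-56,-64,-72,-80,-88,-94,-104,-112,-120,-128,-136,-144,-152,-160,-168,-176,-184,-192,-200,-208,-216,-224,-232,-240,-248
z: 2,2,2,2,2,2,2,2,2,2,2,2,11,2,2,2,2,2,2,2,2,2,2,2,2,2,2,2,2,2,2,2
x: 2,2,2,2,2,2,2,2,2,2,2,2,2,2,2,2,2,2,2,2,2,2,2,2,2,2,2,2,2,2,2,2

steps = 10; useful = 225; efficiency = 225/320 = 45/64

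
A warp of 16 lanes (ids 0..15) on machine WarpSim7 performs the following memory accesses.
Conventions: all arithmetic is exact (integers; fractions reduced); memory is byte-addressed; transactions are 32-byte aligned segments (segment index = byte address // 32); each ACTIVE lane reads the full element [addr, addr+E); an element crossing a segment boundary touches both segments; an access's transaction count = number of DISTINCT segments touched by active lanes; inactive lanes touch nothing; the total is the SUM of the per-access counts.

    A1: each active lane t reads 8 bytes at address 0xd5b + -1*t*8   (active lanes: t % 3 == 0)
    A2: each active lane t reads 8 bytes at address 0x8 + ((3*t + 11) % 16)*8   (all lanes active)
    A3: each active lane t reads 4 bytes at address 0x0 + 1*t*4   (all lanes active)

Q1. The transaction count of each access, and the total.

A1: 5 transactions
A2: 5 transactions
A3: 2 transactions

Answer: 5,5,2; total 12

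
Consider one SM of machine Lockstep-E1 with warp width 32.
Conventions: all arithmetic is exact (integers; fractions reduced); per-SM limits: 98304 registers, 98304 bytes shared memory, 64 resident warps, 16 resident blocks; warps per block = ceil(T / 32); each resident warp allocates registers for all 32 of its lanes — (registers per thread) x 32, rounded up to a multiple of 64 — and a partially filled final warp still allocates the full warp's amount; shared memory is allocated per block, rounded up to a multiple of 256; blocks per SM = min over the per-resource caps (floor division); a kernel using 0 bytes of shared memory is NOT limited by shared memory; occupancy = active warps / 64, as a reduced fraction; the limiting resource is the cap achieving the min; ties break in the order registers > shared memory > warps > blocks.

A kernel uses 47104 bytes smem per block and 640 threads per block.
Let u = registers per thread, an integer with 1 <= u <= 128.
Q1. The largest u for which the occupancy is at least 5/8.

Answer: u = 76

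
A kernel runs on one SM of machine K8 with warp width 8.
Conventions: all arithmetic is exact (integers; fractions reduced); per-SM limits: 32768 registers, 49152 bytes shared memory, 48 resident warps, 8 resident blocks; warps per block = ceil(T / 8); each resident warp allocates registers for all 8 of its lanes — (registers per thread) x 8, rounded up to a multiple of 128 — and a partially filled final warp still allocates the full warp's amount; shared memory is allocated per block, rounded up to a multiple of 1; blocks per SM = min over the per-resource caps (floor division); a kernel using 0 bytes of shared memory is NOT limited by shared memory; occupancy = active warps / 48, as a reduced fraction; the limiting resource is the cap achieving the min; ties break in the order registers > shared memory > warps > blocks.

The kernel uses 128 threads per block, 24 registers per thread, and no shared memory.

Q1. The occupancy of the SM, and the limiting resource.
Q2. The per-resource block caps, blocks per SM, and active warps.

Answer: occupancy 1, limited by warps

registers: 8 blocks
shared memory: no limit (kernel uses none)
warps: 3 blocks
blocks: 8 blocks

Answer: 3 blocks, 48 active warps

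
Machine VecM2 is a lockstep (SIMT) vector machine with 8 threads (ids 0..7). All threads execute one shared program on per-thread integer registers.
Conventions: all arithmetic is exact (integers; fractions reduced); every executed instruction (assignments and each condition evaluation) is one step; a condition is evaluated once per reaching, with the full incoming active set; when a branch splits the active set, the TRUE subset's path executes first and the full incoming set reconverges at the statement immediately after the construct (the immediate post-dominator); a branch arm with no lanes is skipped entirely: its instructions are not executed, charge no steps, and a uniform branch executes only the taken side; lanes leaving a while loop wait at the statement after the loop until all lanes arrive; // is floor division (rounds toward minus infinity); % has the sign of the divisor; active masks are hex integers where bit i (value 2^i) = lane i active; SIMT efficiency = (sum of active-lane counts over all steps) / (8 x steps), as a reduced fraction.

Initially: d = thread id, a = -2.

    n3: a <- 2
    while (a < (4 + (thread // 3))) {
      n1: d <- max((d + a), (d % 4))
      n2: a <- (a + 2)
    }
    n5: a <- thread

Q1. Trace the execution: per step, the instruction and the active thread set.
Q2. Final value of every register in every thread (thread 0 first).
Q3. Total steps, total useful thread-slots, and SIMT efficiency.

step 0: a <- 2                       0xff
step 1: eval (a < (4 + (thread // 3))) 0xff
step 2: d <- max((d + a), (d % 4))   0xff
step 3: a <- (a + 2)                 0xff
step 4: eval (a < (4 + (thread // 3))) 0xff
step 5: d <- max((d + a), (d % 4))   0xf8
step 6: a <- (a + 2)                 0xf8
step 7: eval (a < (4 + (thread // 3))) 0xf8
step 8: a <- thread                  0xff

Answer: 9 steps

d: 2,3,4,9,10,11,12,13
a: 0,1,2,3,4,5,6,7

steps = 9; useful = 63; efficiency = 63/72 = 7/8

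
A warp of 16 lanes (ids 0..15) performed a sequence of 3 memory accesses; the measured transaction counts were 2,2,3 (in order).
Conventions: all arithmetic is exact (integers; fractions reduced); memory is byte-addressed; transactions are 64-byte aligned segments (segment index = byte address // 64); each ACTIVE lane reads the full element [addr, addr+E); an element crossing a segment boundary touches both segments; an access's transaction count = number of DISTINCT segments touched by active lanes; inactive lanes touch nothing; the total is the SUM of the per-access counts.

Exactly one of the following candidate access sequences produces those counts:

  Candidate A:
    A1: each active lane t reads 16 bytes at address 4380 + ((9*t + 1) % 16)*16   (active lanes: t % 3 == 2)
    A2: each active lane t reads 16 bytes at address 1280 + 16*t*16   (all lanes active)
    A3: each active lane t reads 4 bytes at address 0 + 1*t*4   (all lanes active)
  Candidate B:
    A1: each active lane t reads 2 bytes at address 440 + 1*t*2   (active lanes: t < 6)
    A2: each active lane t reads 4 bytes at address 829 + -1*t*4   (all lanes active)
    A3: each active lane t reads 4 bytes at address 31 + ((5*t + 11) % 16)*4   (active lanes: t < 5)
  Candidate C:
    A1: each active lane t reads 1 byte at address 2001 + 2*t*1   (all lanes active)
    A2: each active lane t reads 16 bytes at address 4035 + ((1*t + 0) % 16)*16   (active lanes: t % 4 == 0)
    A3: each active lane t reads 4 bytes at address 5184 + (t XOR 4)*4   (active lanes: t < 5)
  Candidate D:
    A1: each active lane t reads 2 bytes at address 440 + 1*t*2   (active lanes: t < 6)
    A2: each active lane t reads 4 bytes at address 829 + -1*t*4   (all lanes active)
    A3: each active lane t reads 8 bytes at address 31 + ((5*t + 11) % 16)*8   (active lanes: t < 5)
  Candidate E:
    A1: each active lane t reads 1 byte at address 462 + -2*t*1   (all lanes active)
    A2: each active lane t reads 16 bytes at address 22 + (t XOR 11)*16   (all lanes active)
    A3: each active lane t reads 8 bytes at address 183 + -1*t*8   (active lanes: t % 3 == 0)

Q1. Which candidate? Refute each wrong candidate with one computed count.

A: A1 gives 4 transactions, not 2
B: A3 gives 2 transactions, not 3
C: A1 gives 1 transaction, not 2
E: A2 gives 5 transactions, not 2
D: all counts match (2,2,3)

Answer: D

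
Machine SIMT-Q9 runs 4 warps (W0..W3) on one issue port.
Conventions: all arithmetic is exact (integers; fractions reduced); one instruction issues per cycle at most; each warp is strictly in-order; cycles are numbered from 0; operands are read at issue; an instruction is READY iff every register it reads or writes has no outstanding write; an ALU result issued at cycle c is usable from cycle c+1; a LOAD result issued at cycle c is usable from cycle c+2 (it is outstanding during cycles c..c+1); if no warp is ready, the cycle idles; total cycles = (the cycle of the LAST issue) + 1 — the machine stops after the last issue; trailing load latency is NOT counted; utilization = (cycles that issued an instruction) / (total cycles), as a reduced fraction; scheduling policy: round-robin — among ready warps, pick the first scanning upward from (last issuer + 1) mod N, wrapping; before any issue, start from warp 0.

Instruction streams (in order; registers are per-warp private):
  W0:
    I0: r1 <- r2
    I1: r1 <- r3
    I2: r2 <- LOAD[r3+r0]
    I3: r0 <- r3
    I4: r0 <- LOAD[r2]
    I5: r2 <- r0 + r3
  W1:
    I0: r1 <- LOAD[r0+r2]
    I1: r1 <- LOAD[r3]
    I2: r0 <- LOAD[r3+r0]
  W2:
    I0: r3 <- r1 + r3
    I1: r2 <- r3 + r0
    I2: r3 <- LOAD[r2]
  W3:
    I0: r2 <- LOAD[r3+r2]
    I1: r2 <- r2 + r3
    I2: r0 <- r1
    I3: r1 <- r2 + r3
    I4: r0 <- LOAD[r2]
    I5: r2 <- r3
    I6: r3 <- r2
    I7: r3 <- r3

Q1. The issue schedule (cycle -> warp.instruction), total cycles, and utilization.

cycle 0: W0.I0
cycle 1: W1.I0
cycle 2: W2.I0
cycle 3: W3.I0
cycle 4: W0.I1
cycle 5: W1.I1
cycle 6: W2.I1
cycle 7: W3.I1
cycle 8: W0.I2
cycle 9: W1.I2
cycle 10: W2.I2
cycle 11: W3.I2
cycle 12: W0.I3
cycle 13: W3.I3
cycle 14: W0.I4
cycle 15: W3.I4
cycle 16: W0.I5
cycle 17: W3.I5
cycle 18: W3.I6
cycle 19: W3.I7

Answer: 20 cycles, utilization 1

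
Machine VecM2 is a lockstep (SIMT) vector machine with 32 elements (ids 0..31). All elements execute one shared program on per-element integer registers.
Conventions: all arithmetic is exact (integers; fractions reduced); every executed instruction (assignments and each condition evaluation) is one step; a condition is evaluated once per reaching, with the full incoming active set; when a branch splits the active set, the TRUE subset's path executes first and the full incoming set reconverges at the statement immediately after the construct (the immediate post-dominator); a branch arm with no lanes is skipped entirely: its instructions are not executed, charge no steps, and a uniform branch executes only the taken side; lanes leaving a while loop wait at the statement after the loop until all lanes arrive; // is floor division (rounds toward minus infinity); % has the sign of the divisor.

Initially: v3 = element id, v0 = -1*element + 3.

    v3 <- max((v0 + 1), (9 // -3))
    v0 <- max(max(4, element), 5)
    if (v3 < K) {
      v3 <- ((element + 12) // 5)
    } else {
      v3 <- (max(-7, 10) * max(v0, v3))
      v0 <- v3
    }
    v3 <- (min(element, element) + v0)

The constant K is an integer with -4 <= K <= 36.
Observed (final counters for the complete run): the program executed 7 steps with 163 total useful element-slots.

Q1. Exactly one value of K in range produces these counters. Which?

Answer: K = 2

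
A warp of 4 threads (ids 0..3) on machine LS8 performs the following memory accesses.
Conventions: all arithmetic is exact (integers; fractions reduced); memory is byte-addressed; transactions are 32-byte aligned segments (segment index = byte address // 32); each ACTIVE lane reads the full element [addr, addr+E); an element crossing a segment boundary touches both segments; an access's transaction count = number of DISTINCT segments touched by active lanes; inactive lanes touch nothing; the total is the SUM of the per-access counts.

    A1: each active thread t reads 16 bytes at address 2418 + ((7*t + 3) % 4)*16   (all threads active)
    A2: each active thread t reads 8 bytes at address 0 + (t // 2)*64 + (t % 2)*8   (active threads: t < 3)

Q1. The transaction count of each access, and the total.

A1: 3 transactions
A2: 2 transactions

Answer: 3,2; total 5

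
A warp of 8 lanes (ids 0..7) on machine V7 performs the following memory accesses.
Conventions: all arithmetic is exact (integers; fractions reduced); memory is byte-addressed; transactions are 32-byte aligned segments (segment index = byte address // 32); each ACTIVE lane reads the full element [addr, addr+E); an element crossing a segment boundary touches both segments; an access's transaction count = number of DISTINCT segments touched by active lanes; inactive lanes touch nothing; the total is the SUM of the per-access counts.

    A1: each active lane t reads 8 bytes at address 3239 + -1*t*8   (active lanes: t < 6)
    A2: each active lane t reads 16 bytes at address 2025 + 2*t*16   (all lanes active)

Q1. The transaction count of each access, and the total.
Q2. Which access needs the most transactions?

A1: 3 transactions
A2: 8 transactions

Answer: 3,8; total 11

Answer: A2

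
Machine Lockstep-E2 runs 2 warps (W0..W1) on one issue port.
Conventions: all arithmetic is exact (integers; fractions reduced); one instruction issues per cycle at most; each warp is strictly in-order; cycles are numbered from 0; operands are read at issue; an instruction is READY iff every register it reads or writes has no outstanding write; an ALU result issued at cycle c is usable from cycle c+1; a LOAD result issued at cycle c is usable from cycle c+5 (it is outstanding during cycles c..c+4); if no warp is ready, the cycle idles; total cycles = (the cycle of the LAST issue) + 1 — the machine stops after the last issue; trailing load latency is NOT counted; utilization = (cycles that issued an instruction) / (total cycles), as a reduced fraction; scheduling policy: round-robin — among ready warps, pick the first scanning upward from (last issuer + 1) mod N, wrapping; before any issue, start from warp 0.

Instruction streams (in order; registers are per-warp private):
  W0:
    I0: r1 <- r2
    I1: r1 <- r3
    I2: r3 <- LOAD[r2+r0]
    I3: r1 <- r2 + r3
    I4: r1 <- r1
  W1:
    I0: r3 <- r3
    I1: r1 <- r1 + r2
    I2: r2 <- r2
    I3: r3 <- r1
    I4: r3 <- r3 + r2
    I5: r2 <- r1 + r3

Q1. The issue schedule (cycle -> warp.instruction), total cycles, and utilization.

cycle 0: W0.I0
cycle 1: W1.I0
cycle 2: W0.I1
cycle 3: W1.I1
cycle 4: W0.I2
cycle 5: W1.I2
cycle 6: W1.I3
cycle 7: W1.I4
cycle 8: W1.I5
cycle 9: W0.I3
cycle 10: W0.I4

Answer: 11 cycles, utilization 1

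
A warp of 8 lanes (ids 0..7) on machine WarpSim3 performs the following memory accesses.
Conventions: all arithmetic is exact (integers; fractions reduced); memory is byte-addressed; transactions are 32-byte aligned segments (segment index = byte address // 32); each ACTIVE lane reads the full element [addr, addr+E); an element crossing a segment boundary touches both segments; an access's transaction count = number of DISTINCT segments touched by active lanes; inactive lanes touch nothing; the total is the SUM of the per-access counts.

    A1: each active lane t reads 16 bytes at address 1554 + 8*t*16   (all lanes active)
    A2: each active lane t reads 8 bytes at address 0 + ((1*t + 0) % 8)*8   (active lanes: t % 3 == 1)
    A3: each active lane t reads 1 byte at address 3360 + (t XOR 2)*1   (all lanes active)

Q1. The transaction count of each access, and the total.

A1: 16 transactions
A2: 2 transactions
A3: 1 transaction

Answer: 16,2,1; total 19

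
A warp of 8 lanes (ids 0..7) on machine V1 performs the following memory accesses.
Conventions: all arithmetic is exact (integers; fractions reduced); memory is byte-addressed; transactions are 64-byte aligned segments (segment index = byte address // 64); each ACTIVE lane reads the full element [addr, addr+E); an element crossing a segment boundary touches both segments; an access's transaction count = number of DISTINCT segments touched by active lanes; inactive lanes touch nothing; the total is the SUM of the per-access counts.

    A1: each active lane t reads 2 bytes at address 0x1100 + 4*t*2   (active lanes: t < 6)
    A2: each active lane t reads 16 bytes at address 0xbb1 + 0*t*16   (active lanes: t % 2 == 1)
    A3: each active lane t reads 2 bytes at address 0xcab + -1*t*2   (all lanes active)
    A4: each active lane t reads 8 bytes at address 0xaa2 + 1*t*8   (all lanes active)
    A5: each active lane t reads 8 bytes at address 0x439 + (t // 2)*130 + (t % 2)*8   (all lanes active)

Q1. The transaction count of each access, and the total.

A1: 1 transaction
A2: 2 transactions
A3: 1 transaction
A4: 2 transactions
A5: 8 transactions

Answer: 1,2,1,2,8; total 14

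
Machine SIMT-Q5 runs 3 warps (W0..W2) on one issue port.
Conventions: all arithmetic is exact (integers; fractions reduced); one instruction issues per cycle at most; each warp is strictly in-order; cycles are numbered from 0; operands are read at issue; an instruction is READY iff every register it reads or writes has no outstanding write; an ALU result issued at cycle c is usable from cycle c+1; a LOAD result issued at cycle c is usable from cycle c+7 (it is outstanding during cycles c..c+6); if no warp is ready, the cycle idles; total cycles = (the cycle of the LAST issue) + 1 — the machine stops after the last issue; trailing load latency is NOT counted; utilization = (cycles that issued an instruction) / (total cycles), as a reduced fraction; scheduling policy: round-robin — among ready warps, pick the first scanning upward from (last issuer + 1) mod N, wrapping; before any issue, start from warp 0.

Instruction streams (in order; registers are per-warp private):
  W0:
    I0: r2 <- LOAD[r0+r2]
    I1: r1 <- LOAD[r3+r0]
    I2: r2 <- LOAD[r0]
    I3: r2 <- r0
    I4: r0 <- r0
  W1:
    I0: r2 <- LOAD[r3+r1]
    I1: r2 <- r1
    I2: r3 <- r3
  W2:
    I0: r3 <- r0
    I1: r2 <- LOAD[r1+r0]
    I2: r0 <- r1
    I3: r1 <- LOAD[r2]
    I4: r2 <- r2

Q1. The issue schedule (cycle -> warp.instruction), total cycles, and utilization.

cycle 0: W0.I0
cycle 1: W1.I0
cycle 2: W2.I0
cycle 3: W0.I1
cycle 4: W2.I1
cycle 5: W2.I2
cycle 6: idle
cycle 7: W0.I2
cycle 8: W1.I1
cycle 9: W1.I2
cycle 10: idle
cycle 11: W2.I3
cycle 12: W2.I4
cycle 13: idle
cycle 14: W0.I3
cycle 15: W0.I4

Answer: 16 cycles, utilization 13/16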